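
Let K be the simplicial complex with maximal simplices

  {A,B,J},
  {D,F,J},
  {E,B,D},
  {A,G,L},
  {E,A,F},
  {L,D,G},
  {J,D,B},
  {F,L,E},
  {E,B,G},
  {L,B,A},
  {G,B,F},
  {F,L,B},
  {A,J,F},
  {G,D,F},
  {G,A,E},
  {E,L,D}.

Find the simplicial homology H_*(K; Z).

H_0 ≅ Z,  H_1 ≅ Z^2,  H_2 ≅ Z.

Take the total order A < B < D < E < F < G < J < L on the vertex set. Then K (dimension 2) consists of the simplices:

  0-simplices (8): A, B, D, E, F, G, J, L
  1-simplices (24): AB, AE, AF, AG, AJ, AL, BD, BE, BF, BG, BJ, BL, DE, DF, DG, DJ, DL, EF, EG, EL, FG, FJ, FL, GL
  2-simplices (16): ABJ, ABL, AEF, AEG, AFJ, AGL, BDE, BDJ, BEG, BFG, BFL, DEL, DFG, DFJ, DGL, EFL

so the chain groups are C_0 ≅ Z^8, C_1 ≅ Z^24, C_2 ≅ Z^16.

∂_1: C_1 → C_0 sends each edge [p,q] (with p < q) to q − p.
The 8×24 boundary matrix has rank 7 and Smith normal form diag(1,1,1,1,1,1,1).

Boundary ∂_2: C_2 → C_1 acts by ∂[p,q,r] = [q,r] − [p,r] + [p,q]. For instance
  ∂BFG = FG − BG + BF,
  ∂BDE = DE − BE + BD.
As a 24×16 matrix over Z this has rank 15, with invariant factors (1,1,1,1,1,1,1,1,1,1,1,1,1,1,1).

From H_k ≅ ker(∂_k) / im(∂_{k+1}) we obtain:

  H_0: rank C_0 − rank ∂_1 = 8 − 7 = 1, and the invariant factors of ∂_1 are all 1, so H_0 ≅ Z.
  H_1: rank ker ∂_1 − rank ∂_2 = (24 − 7) − 15 = 2, and the invariant factors of ∂_2 are all 1, so H_1 ≅ Z^2.
  H_2: rank ker ∂_2 − rank ∂_3 = (16 − 15) − 0 = 1, and there is no ∂_3, so H_2 ≅ Z.

As a check, the Euler characteristic is 8 − 24 + 16 = 0, which agrees with 1 − 2 + 1 = 0.
(K is a triangulation of the torus T^2.)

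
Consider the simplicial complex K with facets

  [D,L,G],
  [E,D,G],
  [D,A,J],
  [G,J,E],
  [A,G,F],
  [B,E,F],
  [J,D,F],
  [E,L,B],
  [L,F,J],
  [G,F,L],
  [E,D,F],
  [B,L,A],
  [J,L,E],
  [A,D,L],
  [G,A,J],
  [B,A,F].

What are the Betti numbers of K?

b_0 = 1, b_1 = 2, b_2 = 1.

We work with the vertex ordering A < B < D < E < F < G < J < L. The simplices of K, each written with vertices in increasing order, are:

  0-simplices (8): A, B, D, E, F, G, J, L
  1-simplices (24): AB, AD, AF, AG, AJ, AL, BE, BF, BL, DE, DF, DG, DJ, DL, EF, EG, EJ, EL, FG, FJ, FL, GJ, GL, JL
  2-simplices (16): ABF, ABL, ADJ, ADL, AFG, AGJ, BEF, BEL, DEF, DEG, DFJ, DGL, EGJ, EJL, FGL, FJL

Hence C_0 ≅ Z^8, C_1 ≅ Z^24, C_2 ≅ Z^16.

The boundary map ∂_1: C_1 → C_0 is given by ∂[p,q] = [q] − [p]. For instance
  ∂BE = E − B.
The resulting 8×24 matrix has rank 7, and its Smith normal form has invariant factors (1,1,1,1,1,1,1).

The boundary map ∂_2: C_2 → C_1 maps a triangle to the signed sum of its edges. For instance
  ∂DEG = EG − DG + DE,
  ∂ADL = DL − AL + AD.
As a 24×16 matrix over Z this has rank 15, with invariant factors (1,1,1,1,1,1,1,1,1,1,1,1,1,1,1).

Now H_k = ker ∂_k / im ∂_{k+1}, so:

  H_0: rank C_0 − rank ∂_1 = 8 − 7 = 1, and the invariant factors of ∂_1 are all 1, so H_0 ≅ Z.
  H_1: rank ker ∂_1 − rank ∂_2 = (24 − 7) − 15 = 2, and the invariant factors of ∂_2 are all 1, so H_1 ≅ Z^2.
  H_2: rank ker ∂_2 − rank ∂_3 = (16 − 15) − 0 = 1, and there is no ∂_3, so H_2 ≅ Z.

As a check, the Euler characteristic is 8 − 24 + 16 = 0, which agrees with 1 − 2 + 1 = 0.

Hence the Betti numbers are b_0 = 1, b_1 = 2, b_2 = 1.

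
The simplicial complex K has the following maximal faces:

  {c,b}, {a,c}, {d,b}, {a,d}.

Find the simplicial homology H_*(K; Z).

H_0 = Z,  H_1 = Z.

Fix the vertex order a < b < c < d and write every simplex with vertices in increasing order. Then dim K = 1 and the simplices of K are:

  0-simplices (4): a, b, c, d
  1-simplices (4): ac, ad, bc, bd

so the chain groups are C_0 ≅ Z^4, C_1 ≅ Z^4.

The boundary map ∂_1: C_1 → C_0 maps an edge to its endpoints' difference, ∂[p,q] = q − p. For instance
  ∂bd = d − b.
The resulting 4×4 matrix has rank 3, and its Smith normal form has invariant factors (1,1,1).

Now H_k = ker ∂_k / im ∂_{k+1}, so:

  H_0: rank C_0 − rank ∂_1 = 4 − 3 = 1, and the invariant factors of ∂_1 are all 1, so H_0 = Z.
  H_1: rank ker ∂_1 − rank ∂_2 = (4 − 3) − 0 = 1, and there is no ∂_2, so H_1 = Z.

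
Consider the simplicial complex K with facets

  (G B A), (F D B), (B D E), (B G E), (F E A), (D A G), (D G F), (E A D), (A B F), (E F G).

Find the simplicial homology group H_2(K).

H_2 = 0.

Order the vertices as A < B < D < E < F < G. Listing each simplex with vertices in this order, K has dimension 2 with simplices:

  0-simplices (6): A, B, D, E, F, G
  1-simplices (15): AB, AD, AE, AF, AG, BD, BE, BF, BG, DE, DF, DG, EF, EG, FG
  2-simplices (10): ABF, ABG, ADE, ADG, AEF, BDE, BDF, BEG, DFG, EFG

Hence C_0 ≅ Z^6, C_1 ≅ Z^15, C_2 ≅ Z^10.

The boundary map ∂_1: C_1 → C_0 maps an edge to its endpoints' difference, ∂[p,q] = q − p. For instance
  ∂DF = F − D.
The 6×15 boundary matrix has rank 5 and Smith normal form diag(1,1,1,1,1).

∂_2: C_2 → C_1 acts by ∂[p,q,r] = [q,r] − [p,r] + [p,q]. For instance
  ∂BDF = DF − BF + BD,
  ∂ADG = DG − AG + AD.
The resulting 15×10 matrix has rank 10, and its Smith normal form has invariant factors (1,1,1,1,1,1,1,1,1,2).

Computing H_k = (kernel of ∂_k) / (image of ∂_{k+1}):

  H_2: rank ker ∂_2 − rank ∂_3 = (10 − 10) − 0 = 0, and there is no ∂_3, so H_2 ≅ 0.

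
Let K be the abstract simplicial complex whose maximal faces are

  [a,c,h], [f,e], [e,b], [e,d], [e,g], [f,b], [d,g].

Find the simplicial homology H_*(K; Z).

H_0 = Z^2,  H_1 = Z^2,  H_2 = 0.

Take the total order a < b < c < d < e < f < g < h on the vertex set. Then K (dimension 2) consists of the simplices:

  0-simplices (8): a, b, c, d, e, f, g, h
  1-simplices (9): ac, ah, be, bf, ch, de, dg, ef, eg
  2-simplices (1): ach

so the chain groups are C_0 ≅ Z^8, C_1 ≅ Z^9, C_2 ≅ Z^1.

∂_1: C_1 → C_0 maps an edge to its endpoints' difference, ∂[p,q] = q − p. For instance
  ∂eg = g − e.
The resulting 8×9 matrix has rank 6, and its Smith normal form has invariant factors (1,1,1,1,1,1).

Boundary ∂_2: C_2 → C_1 acts by ∂[p,q,r] = [q,r] − [p,r] + [p,q]. For instance
  ∂ach = ch − ah + ac.
The resulting 9×1 matrix has rank 1, and its Smith normal form has invariant factors (1).

Computing H_k = (kernel of ∂_k) / (image of ∂_{k+1}):

  H_0: rank C_0 − rank ∂_1 = 8 − 6 = 2, and the invariant factors of ∂_1 are all 1, so H_0 ≅ Z^2.
  H_1: rank ker ∂_1 − rank ∂_2 = (9 − 6) − 1 = 2, and the invariant factors of ∂_2 are all 1, so H_1 ≅ Z^2.
  H_2: rank ker ∂_2 − rank ∂_3 = (1 − 1) − 0 = 0, and there is no ∂_3, so H_2 ≅ 0.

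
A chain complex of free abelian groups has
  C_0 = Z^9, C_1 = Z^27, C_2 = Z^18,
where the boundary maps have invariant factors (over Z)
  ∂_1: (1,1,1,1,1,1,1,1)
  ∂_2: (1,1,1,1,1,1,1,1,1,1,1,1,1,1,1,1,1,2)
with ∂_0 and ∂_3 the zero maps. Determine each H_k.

H_0 ≅ Z,  H_1 ≅ Z ⊕ Z/2Z,  H_2 = 0.

H_0: b_0 = 9 − 0 − 8 = 1; torsion from ∂_1 factors > 1: none. So H_0 ≅ Z.
H_1: b_1 = 27 − 8 − 18 = 1; torsion from ∂_2 factors > 1: [2]. So H_1 ≅ Z ⊕ Z/2Z.
H_2: b_2 = 18 − 18 − 0 = 0; torsion from ∂_3 factors > 1: none. So H_2 ≅ 0.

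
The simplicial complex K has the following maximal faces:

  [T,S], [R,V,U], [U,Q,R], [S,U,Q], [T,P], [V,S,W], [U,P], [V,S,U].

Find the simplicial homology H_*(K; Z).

Order the vertices as P < Q < R < S < T < U < V < W. Listing each simplex with vertices in this order, K has dimension 2 with simplices:

  0-simplices (8): P, Q, R, S, T, U, V, W
  1-simplices (13): PT, PU, QR, QS, QU, RU, RV, ST, SU, SV, SW, UV, VW
  2-simplices (5): QRU, QSU, RUV, SUV, SVW

giving chain groups C_0 ≅ Z^8, C_1 ≅ Z^13, C_2 ≅ Z^5.

The boundary map ∂_1: C_1 → C_0 sends each edge [p,q] (with p < q) to q − p. For instance
  ∂QU = U − Q.
This gives a 8×13 integer matrix of rank 7; reducing to Smith normal form yields diagonal entries (1,1,1,1,1,1,1).

∂_2: C_2 → C_1 acts by ∂[p,q,r] = [q,r] − [p,r] + [p,q]. For instance
  ∂SUV = UV − SV + SU,
  ∂QSU = SU − QU + QS.
This gives a 13×5 integer matrix of rank 5; reducing to Smith normal form yields diagonal entries (1,1,1,1,1).

Computing H_k = (kernel of ∂_k) / (image of ∂_{k+1}):

  H_0: rank C_0 − rank ∂_1 = 8 − 7 = 1, and the invariant factors of ∂_1 are all 1, so H_0 = Z.
  H_1: rank ker ∂_1 − rank ∂_2 = (13 − 7) − 5 = 1, and the invariant factors of ∂_2 are all 1, so H_1 = Z.
  H_2: rank ker ∂_2 − rank ∂_3 = (5 − 5) − 0 = 0, and there is no ∂_3, so H_2 = 0.

As a check, the Euler characteristic is 8 − 13 + 5 = 0, which agrees with 1 − 1 + 0 = 0.

H_0 = Z,  H_1 = Z,  H_2 = 0.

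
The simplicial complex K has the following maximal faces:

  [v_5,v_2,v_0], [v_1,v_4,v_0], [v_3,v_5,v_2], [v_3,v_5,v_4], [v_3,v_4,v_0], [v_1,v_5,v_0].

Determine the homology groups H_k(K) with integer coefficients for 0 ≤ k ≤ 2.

Fix the vertex order v_0 < v_1 < v_2 < v_3 < v_4 < v_5 and write every simplex with vertices in increasing order. Then dim K = 2 and the simplices of K are:

  0-simplices (6): [v_0], [v_1], [v_2], [v_3], [v_4], [v_5]
  1-simplices (12): [v_0,v_1], [v_0,v_2], [v_0,v_3], [v_0,v_4], [v_0,v_5], [v_1,v_4], [v_1,v_5], [v_2,v_3], [v_2,v_5], [v_3,v_4], [v_3,v_5], [v_4,v_5]
  2-simplices (6): [v_0,v_1,v_4], [v_0,v_1,v_5], [v_0,v_2,v_5], [v_0,v_3,v_4], [v_2,v_3,v_5], [v_3,v_4,v_5]

giving chain groups C_0 ≅ Z^6, C_1 ≅ Z^12, C_2 ≅ Z^6.

The boundary map ∂_1: C_1 → C_0 is given by ∂[p,q] = [q] − [p].
The 6×12 boundary matrix has rank 5 and Smith normal form diag(1,1,1,1,1).

Boundary ∂_2: C_2 → C_1 maps a triangle to the signed sum of its edges. For instance
  ∂[v_2,v_3,v_5] = [v_3,v_5] − [v_2,v_5] + [v_2,v_3],
  ∂[v_0,v_3,v_4] = [v_3,v_4] − [v_0,v_4] + [v_0,v_3].
This gives a 12×6 integer matrix of rank 6; reducing to Smith normal form yields diagonal entries (1,1,1,1,1,1).

Now H_k = ker ∂_k / im ∂_{k+1}, so:

  H_0: rank C_0 − rank ∂_1 = 6 − 5 = 1, and the invariant factors of ∂_1 are all 1, so H_0 ≅ Z.
  H_1: rank ker ∂_1 − rank ∂_2 = (12 − 5) − 6 = 1, and the invariant factors of ∂_2 are all 1, so H_1 ≅ Z.
  H_2: rank ker ∂_2 − rank ∂_3 = (6 − 6) − 0 = 0, and there is no ∂_3, so H_2 ≅ 0.

H_0 = Z,  H_1 = Z,  H_2 = 0.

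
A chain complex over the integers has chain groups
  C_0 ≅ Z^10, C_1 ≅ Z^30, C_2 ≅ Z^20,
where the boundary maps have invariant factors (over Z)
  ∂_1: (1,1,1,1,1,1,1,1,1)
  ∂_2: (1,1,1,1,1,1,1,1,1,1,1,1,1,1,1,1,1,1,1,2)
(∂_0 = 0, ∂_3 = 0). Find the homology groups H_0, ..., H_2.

H_0 = Z,  H_1 = Z ⊕ Z_2,  H_2 = 0.

H_0: b_0 = 10 − 0 − 9 = 1; torsion from ∂_1 factors > 1: none. So H_0 = Z.
H_1: b_1 = 30 − 9 − 20 = 1; torsion from ∂_2 factors > 1: [2]. So H_1 = Z ⊕ Z_2.
H_2: b_2 = 20 − 20 − 0 = 0; torsion from ∂_3 factors > 1: none. So H_2 = 0.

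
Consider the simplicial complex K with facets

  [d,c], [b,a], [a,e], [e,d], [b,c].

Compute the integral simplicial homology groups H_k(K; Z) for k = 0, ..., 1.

Order the vertices as a < b < c < d < e. Listing each simplex with vertices in this order, K has dimension 1 with simplices:

  0-simplices (5): a, b, c, d, e
  1-simplices (5): ab, ae, bc, cd, de

giving chain groups C_0 ≅ Z^5, C_1 ≅ Z^5.

Boundary ∂_1: C_1 → C_0 maps an edge to its endpoints' difference, ∂[p,q] = q − p. For instance
  ∂de = e − d.
The resulting 5×5 matrix has rank 4, and its Smith normal form has invariant factors (1,1,1,1).

Computing H_k = (kernel of ∂_k) / (image of ∂_{k+1}):

  H_0: rank C_0 − rank ∂_1 = 5 − 4 = 1, and the invariant factors of ∂_1 are all 1, so H_0 = Z.
  H_1: rank ker ∂_1 − rank ∂_2 = (5 − 4) − 0 = 1, and there is no ∂_2, so H_1 = Z.

As a check, the Euler characteristic is 5 − 5 = 0, which agrees with 1 − 1 = 0.

H_0 ≅ Z,  H_1 ≅ Z.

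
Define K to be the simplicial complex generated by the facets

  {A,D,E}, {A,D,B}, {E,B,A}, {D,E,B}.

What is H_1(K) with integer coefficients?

H_1 = 0.

Fix the vertex order A < B < D < E and write every simplex with vertices in increasing order. Then dim K = 2 and the simplices of K are:

  0-simplices (4): A, B, D, E
  1-simplices (6): AB, AD, AE, BD, BE, DE
  2-simplices (4): ABD, ABE, ADE, BDE

Hence C_0 ≅ Z^4, C_1 ≅ Z^6, C_2 ≅ Z^4.

∂_1: C_1 → C_0 maps an edge to its endpoints' difference, ∂[p,q] = q − p. For instance
  ∂BD = D − B.
This gives a 4×6 integer matrix of rank 3; reducing to Smith normal form yields diagonal entries (1,1,1).

Boundary ∂_2: C_2 → C_1 maps a triangle to the signed sum of its edges. For instance
  ∂ABE = BE − AE + AB,
  ∂ABD = BD − AD + AB.
As a 6×4 matrix over Z this has rank 3, with invariant factors (1,1,1).

Computing H_k = (kernel of ∂_k) / (image of ∂_{k+1}):

  H_1: rank ker ∂_1 − rank ∂_2 = (6 − 3) − 3 = 0, and the invariant factors of ∂_2 are all 1, so H_1 = 0.

(K is a triangulation of the 2-sphere S^2.)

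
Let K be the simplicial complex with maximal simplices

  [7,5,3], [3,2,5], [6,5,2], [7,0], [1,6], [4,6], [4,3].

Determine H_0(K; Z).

H_0 ≅ Z.

We work with the vertex ordering 0 < 1 < 2 < 3 < 4 < 5 < 6 < 7. The simplices of K, each written with vertices in increasing order, are:

  0-simplices (8): [0], [1], [2], [3], [4], [5], [6], [7]
  1-simplices (11): [0,7], [1,6], [2,3], [2,5], [2,6], [3,4], [3,5], [3,7], [4,6], [5,6], [5,7]
  2-simplices (3): [2,3,5], [2,5,6], [3,5,7]

giving chain groups C_0 ≅ Z^8, C_1 ≅ Z^11, C_2 ≅ Z^3.

The boundary map ∂_1: C_1 → C_0 is given by ∂[p,q] = [q] − [p]. For instance
  ∂[4,6] = [6] − [4].
The 8×11 boundary matrix has rank 7 and Smith normal form diag(1,1,1,1,1,1,1).

∂_2: C_2 → C_1 sends each 2-simplex [p,q,r] to [q,r] − [p,r] + [p,q]. For instance
  ∂[3,5,7] = [5,7] − [3,7] + [3,5],
  ∂[2,5,6] = [5,6] − [2,6] + [2,5].
The 11×3 boundary matrix has rank 3 and Smith normal form diag(1,1,1).

Now H_k = ker ∂_k / im ∂_{k+1}, so:

  H_0: rank C_0 − rank ∂_1 = 8 − 7 = 1, and the invariant factors of ∂_1 are all 1, so H_0 ≅ Z.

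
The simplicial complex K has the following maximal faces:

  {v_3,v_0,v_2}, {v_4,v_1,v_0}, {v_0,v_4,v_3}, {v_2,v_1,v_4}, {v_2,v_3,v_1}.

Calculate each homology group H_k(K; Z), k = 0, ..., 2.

H_0 ≅ Z,  H_1 ≅ Z,  H_2 = 0.

K has 5 vertices, 10 edges, 5 triangles.
rank ∂_0 = 0, rank ∂_1 = 4 ⇒ b_0 = 5 − 0 − 4 = 1; all invariant factors of ∂_1 are 1 so no torsion. So H_0 ≅ Z.
rank ∂_1 = 4, rank ∂_2 = 5 ⇒ b_1 = 10 − 4 − 5 = 1; all invariant factors of ∂_2 are 1 so no torsion. So H_1 ≅ Z.
rank ∂_2 = 5, rank ∂_3 = 0 ⇒ b_2 = 5 − 5 − 0 = 0. So H_2 ≅ 0.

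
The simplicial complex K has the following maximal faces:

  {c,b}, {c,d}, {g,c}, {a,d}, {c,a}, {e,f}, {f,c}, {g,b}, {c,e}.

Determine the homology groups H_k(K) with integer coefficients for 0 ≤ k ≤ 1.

K has 7 vertices, 9 edges.
rank ∂_0 = 0, rank ∂_1 = 6 ⇒ b_0 = 7 − 0 − 6 = 1; all invariant factors of ∂_1 are 1 so no torsion. So H_0 ≅ Z.
rank ∂_1 = 6, rank ∂_2 = 0 ⇒ b_1 = 9 − 6 − 0 = 3. So H_1 ≅ Z^3.

H_0 = Z,  H_1 = Z^3.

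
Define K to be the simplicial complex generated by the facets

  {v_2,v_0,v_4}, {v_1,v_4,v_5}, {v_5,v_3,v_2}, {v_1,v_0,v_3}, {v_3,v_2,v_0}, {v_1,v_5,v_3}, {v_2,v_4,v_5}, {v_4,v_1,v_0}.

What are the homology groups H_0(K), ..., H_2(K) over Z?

We work with the vertex ordering v_0 < v_1 < v_2 < v_3 < v_4 < v_5. The simplices of K, each written with vertices in increasing order, are:

  0-simplices (6): [v_0], [v_1], [v_2], [v_3], [v_4], [v_5]
  1-simplices (12): [v_0,v_1], [v_0,v_2], [v_0,v_3], [v_0,v_4], [v_1,v_3], [v_1,v_4], [v_1,v_5], [v_2,v_3], [v_2,v_4], [v_2,v_5], [v_3,v_5], [v_4,v_5]
  2-simplices (8): [v_0,v_1,v_3], [v_0,v_1,v_4], [v_0,v_2,v_3], [v_0,v_2,v_4], [v_1,v_3,v_5], [v_1,v_4,v_5], [v_2,v_3,v_5], [v_2,v_4,v_5]

so the chain groups are C_0 ≅ Z^6, C_1 ≅ Z^12, C_2 ≅ Z^8.

Boundary ∂_1: C_1 → C_0 maps an edge to its endpoints' difference, ∂[p,q] = q − p. For instance
  ∂[v_3,v_5] = [v_5] − [v_3].
The resulting 6×12 matrix has rank 5, and its Smith normal form has invariant factors (1,1,1,1,1).

The boundary map ∂_2: C_2 → C_1 maps a triangle to the signed sum of its edges. For instance
  ∂[v_0,v_2,v_4] = [v_2,v_4] − [v_0,v_4] + [v_0,v_2],
  ∂[v_0,v_1,v_4] = [v_1,v_4] − [v_0,v_4] + [v_0,v_1].
The resulting 12×8 matrix has rank 7, and its Smith normal form has invariant factors (1,1,1,1,1,1,1).

Reading off H_k = ker ∂_k / im ∂_{k+1}:

  H_0: rank C_0 − rank ∂_1 = 6 − 5 = 1, and the invariant factors of ∂_1 are all 1, so H_0 ≅ Z.
  H_1: rank ker ∂_1 − rank ∂_2 = (12 − 5) − 7 = 0, and the invariant factors of ∂_2 are all 1, so H_1 ≅ 0.
  H_2: rank ker ∂_2 − rank ∂_3 = (8 − 7) − 0 = 1, and there is no ∂_3, so H_2 ≅ Z.

H_0 = Z,  H_1 = 0,  H_2 = Z.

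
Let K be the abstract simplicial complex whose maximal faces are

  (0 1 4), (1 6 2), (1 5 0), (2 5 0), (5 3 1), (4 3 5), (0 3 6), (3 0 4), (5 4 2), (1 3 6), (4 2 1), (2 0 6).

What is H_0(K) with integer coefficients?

H_0 = Z.

Order the vertices as 0 < 1 < 2 < 3 < 4 < 5 < 6. Listing each simplex with vertices in this order, K has dimension 2 with simplices:

  0-simplices (7): [0], [1], [2], [3], [4], [5], [6]
  1-simplices (18): [0,1], [0,2], [0,3], [0,4], [0,5], [0,6], [1,2], [1,3], [1,4], [1,5], [1,6], [2,4], [2,5], [2,6], [3,4], [3,5], [3,6], [4,5]
  2-simplices (12): [0,1,4], [0,1,5], [0,2,5], [0,2,6], [0,3,4], [0,3,6], [1,2,4], [1,2,6], [1,3,5], [1,3,6], [2,4,5], [3,4,5]

so the chain groups are C_0 ≅ Z^7, C_1 ≅ Z^18, C_2 ≅ Z^12.

∂_1: C_1 → C_0 sends each edge [p,q] (with p < q) to q − p. For instance
  ∂[1,4] = [4] − [1].
The 7×18 boundary matrix has rank 6 and Smith normal form diag(1,1,1,1,1,1).

The boundary map ∂_2: C_2 → C_1 sends each 2-simplex [p,q,r] to [q,r] − [p,r] + [p,q]. For instance
  ∂[0,3,4] = [3,4] − [0,4] + [0,3],
  ∂[0,1,4] = [1,4] − [0,4] + [0,1].
As a 18×12 matrix over Z this has rank 12, with invariant factors (1,1,1,1,1,1,1,1,1,1,1,2).

Now H_k = ker ∂_k / im ∂_{k+1}, so:

  H_0: rank C_0 − rank ∂_1 = 7 − 6 = 1, and the invariant factors of ∂_1 are all 1, so H_0 ≅ Z.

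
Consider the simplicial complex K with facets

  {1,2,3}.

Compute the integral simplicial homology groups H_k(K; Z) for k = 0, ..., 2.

H_0 = Z,  H_1 = 0,  H_2 = 0.

Take the total order 1 < 2 < 3 on the vertex set. Then K (dimension 2) consists of the simplices:

  0-simplices (3): [1], [2], [3]
  1-simplices (3): [1,2], [1,3], [2,3]
  2-simplices (1): [1,2,3]

giving chain groups C_0 ≅ Z^3, C_1 ≅ Z^3, C_2 ≅ Z^1.

The boundary map ∂_1: C_1 → C_0 maps an edge to its endpoints' difference, ∂[p,q] = q − p.
This gives a 3×3 integer matrix of rank 2; reducing to Smith normal form yields diagonal entries (1,1).

∂_2: C_2 → C_1 sends each 2-simplex [p,q,r] to [q,r] − [p,r] + [p,q]. For instance
  ∂[1,2,3] = [2,3] − [1,3] + [1,2].
As a 3×1 matrix over Z this has rank 1, with invariant factors (1).

Now H_k = ker ∂_k / im ∂_{k+1}, so:

  H_0: rank C_0 − rank ∂_1 = 3 − 2 = 1, and the invariant factors of ∂_1 are all 1, so H_0 = Z.
  H_1: rank ker ∂_1 − rank ∂_2 = (3 − 2) − 1 = 0, and the invariant factors of ∂_2 are all 1, so H_1 = 0.
  H_2: rank ker ∂_2 − rank ∂_3 = (1 − 1) − 0 = 0, and there is no ∂_3, so H_2 = 0.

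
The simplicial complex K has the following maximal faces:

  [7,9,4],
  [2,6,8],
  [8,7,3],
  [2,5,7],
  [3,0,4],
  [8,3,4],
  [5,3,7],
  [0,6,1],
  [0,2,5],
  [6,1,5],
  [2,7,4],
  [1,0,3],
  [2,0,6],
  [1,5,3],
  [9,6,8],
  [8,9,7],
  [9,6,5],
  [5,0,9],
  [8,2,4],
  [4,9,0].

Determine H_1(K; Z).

H_1 = Z ⊕ Z_2.

Order the vertices as 0 < 1 < 2 < 3 < 4 < 5 < 6 < 7 < 8 < 9. Listing each simplex with vertices in this order, K has dimension 2 with simplices:

  0-simplices (10): [0], [1], [2], [3], [4], [5], [6], [7], [8], [9]
  1-simplices (30): (30 of them)
  2-simplices (20): (20 of them)

so the chain groups are C_0 ≅ Z^10, C_1 ≅ Z^30, C_2 ≅ Z^20.

∂_1: C_1 → C_0 is given by ∂[p,q] = [q] − [p].
This gives a 10×30 integer matrix of rank 9; reducing to Smith normal form yields diagonal entries (1,1,1,1,1,1,1,1,1).

Boundary ∂_2: C_2 → C_1 sends each 2-simplex [p,q,r] to [q,r] − [p,r] + [p,q]. For instance
  ∂[2,6,8] = [6,8] − [2,8] + [2,6],
  ∂[0,4,9] = [4,9] − [0,9] + [0,4].
The 30×20 boundary matrix has rank 20 and Smith normal form diag(1,1,1,1,1,1,1,1,1,1,1,1,1,1,1,1,1,1,1,2).

Now H_k = ker ∂_k / im ∂_{k+1}, so:

  H_1: rank ker ∂_1 − rank ∂_2 = (30 − 9) − 20 = 1, and ∂_2 has invariant factor 2 > 1, so H_1 = Z ⊕ Z_2.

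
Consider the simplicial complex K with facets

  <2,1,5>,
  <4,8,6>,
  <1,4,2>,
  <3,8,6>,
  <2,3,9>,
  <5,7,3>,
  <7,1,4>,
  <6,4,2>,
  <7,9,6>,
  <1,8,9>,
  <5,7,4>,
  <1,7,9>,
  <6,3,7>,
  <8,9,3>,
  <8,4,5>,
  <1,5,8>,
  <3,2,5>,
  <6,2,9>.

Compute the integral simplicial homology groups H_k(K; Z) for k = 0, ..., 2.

H_0 ≅ Z,  H_1 ≅ Z ⊕ Z/2,  H_2 = 0.

Order the vertices as 1 < 2 < 3 < 4 < 5 < 6 < 7 < 8 < 9. Listing each simplex with vertices in this order, K has dimension 2 with simplices:

  0-simplices (9): [1], [2], [3], [4], [5], [6], [7], [8], [9]
  1-simplices (27): (27 of them)
  2-simplices (18): [1,2,4], [1,2,5], [1,4,7], [1,5,8], [1,7,9], [1,8,9], [2,3,5], [2,3,9], [2,4,6], [2,6,9], [3,5,7], [3,6,7], [3,6,8], [3,8,9], [4,5,7], [4,5,8], [4,6,8], [6,7,9]

giving chain groups C_0 ≅ Z^9, C_1 ≅ Z^27, C_2 ≅ Z^18.

Boundary ∂_1: C_1 → C_0 is given by ∂[p,q] = [q] − [p]. For instance
  ∂[8,9] = [9] − [8].
The resulting 9×27 matrix has rank 8, and its Smith normal form has invariant factors (1,1,1,1,1,1,1,1).

∂_2: C_2 → C_1 acts by ∂[p,q,r] = [q,r] − [p,r] + [p,q]. For instance
  ∂[3,5,7] = [5,7] − [3,7] + [3,5],
  ∂[2,3,9] = [3,9] − [2,9] + [2,3].
The 27×18 boundary matrix has rank 18 and Smith normal form diag(1,1,1,1,1,1,1,1,1,1,1,1,1,1,1,1,1,2).

Reading off H_k = ker ∂_k / im ∂_{k+1}:

  H_0: rank C_0 − rank ∂_1 = 9 − 8 = 1, and the invariant factors of ∂_1 are all 1, so H_0 = Z.
  H_1: rank ker ∂_1 − rank ∂_2 = (27 − 8) − 18 = 1, and ∂_2 has invariant factor 2 > 1, so H_1 = Z ⊕ Z/2.
  H_2: rank ker ∂_2 − rank ∂_3 = (18 − 18) − 0 = 0, and there is no ∂_3, so H_2 = 0.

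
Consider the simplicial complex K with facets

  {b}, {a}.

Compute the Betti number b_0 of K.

b_0 = 2.

Order the vertices as a < b. Listing each simplex with vertices in this order, K has dimension 0 with simplices:

  0-simplices (2): a, b

giving chain groups C_0 ≅ Z^2.

Computing H_k = (kernel of ∂_k) / (image of ∂_{k+1}):

  H_0: rank C_0 − rank ∂_1 = 2 − 0 = 2, and there is no ∂_1, so H_0 ≅ Z^2.

Hence the Betti numbers are b_0 = 2.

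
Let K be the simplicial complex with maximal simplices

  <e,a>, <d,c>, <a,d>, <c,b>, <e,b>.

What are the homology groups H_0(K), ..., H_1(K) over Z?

K has 5 vertices, 5 edges.
rank ∂_0 = 0, rank ∂_1 = 4 ⇒ b_0 = 5 − 0 − 4 = 1; all invariant factors of ∂_1 are 1 so no torsion. So H_0 = Z.
rank ∂_1 = 4, rank ∂_2 = 0 ⇒ b_1 = 5 − 4 − 0 = 1. So H_1 = Z.

H_0 = Z,  H_1 = Z.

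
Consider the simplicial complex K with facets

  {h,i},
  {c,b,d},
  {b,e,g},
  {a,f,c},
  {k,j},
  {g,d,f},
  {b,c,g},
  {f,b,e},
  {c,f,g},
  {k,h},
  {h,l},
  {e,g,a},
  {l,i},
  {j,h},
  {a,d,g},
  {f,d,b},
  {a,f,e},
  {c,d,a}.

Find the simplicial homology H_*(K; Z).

We work with the vertex ordering a < b < c < d < e < f < g < h < i < j < k < l. The simplices of K, each written with vertices in increasing order, are:

  0-simplices (12): a, b, c, d, e, f, g, h, i, j, k, l
  1-simplices (24): ac, ad, ae, af, ag, bc, bd, be, bf, bg, cd, cf, cg, df, dg, ef, eg, fg, hi, hj, hk, hl, il, jk
  2-simplices (12): acd, acf, adg, aef, aeg, bcd, bcg, bdf, bef, beg, cfg, dfg

giving chain groups C_0 ≅ Z^12, C_1 ≅ Z^24, C_2 ≅ Z^12.

Boundary ∂_1: C_1 → C_0 maps an edge to its endpoints' difference, ∂[p,q] = q − p. For instance
  ∂eg = g − e.
This gives a 12×24 integer matrix of rank 10; reducing to Smith normal form yields diagonal entries (1,1,1,1,1,1,1,1,1,1).

Boundary ∂_2: C_2 → C_1 sends each 2-simplex [p,q,r] to [q,r] − [p,r] + [p,q]. For instance
  ∂bcg = cg − bg + bc,
  ∂bdf = df − bf + bd.
The resulting 24×12 matrix has rank 12, and its Smith normal form has invariant factors (1,1,1,1,1,1,1,1,1,1,1,2).

From H_k ≅ ker(∂_k) / im(∂_{k+1}) we obtain:

  H_0: rank C_0 − rank ∂_1 = 12 − 10 = 2, and the invariant factors of ∂_1 are all 1, so H_0 ≅ Z^2.
  H_1: rank ker ∂_1 − rank ∂_2 = (24 − 10) − 12 = 2, and ∂_2 has invariant factor 2 > 1, so H_1 ≅ Z^2 × Z/2.
  H_2: rank ker ∂_2 − rank ∂_3 = (12 − 12) − 0 = 0, and there is no ∂_3, so H_2 ≅ 0.

(K is a triangulation of the disjoint union of a wedge of 2 circles and the real projective plane RP^2.)

H_0 ≅ Z^2,  H_1 ≅ Z^2 × Z/2,  H_2 = 0.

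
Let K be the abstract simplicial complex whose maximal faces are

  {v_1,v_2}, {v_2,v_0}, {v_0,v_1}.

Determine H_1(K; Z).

H_1 ≅ Z.

We work with the vertex ordering v_0 < v_1 < v_2. The simplices of K, each written with vertices in increasing order, are:

  0-simplices (3): [v_0], [v_1], [v_2]
  1-simplices (3): [v_0,v_1], [v_0,v_2], [v_1,v_2]

Hence C_0 ≅ Z^3, C_1 ≅ Z^3.

Boundary ∂_1: C_1 → C_0 is given by ∂[p,q] = [q] − [p]. For instance
  ∂[v_0,v_1] = [v_1] − [v_0].
This gives a 3×3 integer matrix of rank 2; reducing to Smith normal form yields diagonal entries (1,1).

Reading off H_k = ker ∂_k / im ∂_{k+1}:

  H_1: rank ker ∂_1 − rank ∂_2 = (3 − 2) − 0 = 1, and there is no ∂_2, so H_1 ≅ Z.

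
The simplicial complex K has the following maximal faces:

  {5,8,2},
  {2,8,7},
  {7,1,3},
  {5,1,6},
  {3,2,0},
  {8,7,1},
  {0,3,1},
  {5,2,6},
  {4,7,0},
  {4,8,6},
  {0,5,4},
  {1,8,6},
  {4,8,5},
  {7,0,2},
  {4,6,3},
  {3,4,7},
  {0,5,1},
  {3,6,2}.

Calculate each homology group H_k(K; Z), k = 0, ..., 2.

H_0 ≅ Z,  H_1 ≅ Z ⊕ Z/2,  H_2 = 0.

K has 9 vertices, 27 edges, 18 triangles.
rank ∂_0 = 0, rank ∂_1 = 8 ⇒ b_0 = 9 − 0 − 8 = 1; all invariant factors of ∂_1 are 1 so no torsion. So H_0 = Z.
rank ∂_1 = 8, rank ∂_2 = 18 ⇒ b_1 = 27 − 8 − 18 = 1; ∂_2 has invariant factor(s) [2] giving torsion. So H_1 = Z ⊕ Z/2.
rank ∂_2 = 18, rank ∂_3 = 0 ⇒ b_2 = 18 − 18 − 0 = 0. So H_2 = 0.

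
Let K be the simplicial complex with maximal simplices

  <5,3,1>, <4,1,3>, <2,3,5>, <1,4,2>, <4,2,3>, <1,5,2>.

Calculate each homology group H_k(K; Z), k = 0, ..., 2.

H_0 = Z,  H_1 = 0,  H_2 = Z.

Fix the vertex order 1 < 2 < 3 < 4 < 5 and write every simplex with vertices in increasing order. Then dim K = 2 and the simplices of K are:

  0-simplices (5): [1], [2], [3], [4], [5]
  1-simplices (9): [1,2], [1,3], [1,4], [1,5], [2,3], [2,4], [2,5], [3,4], [3,5]
  2-simplices (6): [1,2,4], [1,2,5], [1,3,4], [1,3,5], [2,3,4], [2,3,5]

so the chain groups are C_0 ≅ Z^5, C_1 ≅ Z^9, C_2 ≅ Z^6.

Boundary ∂_1: C_1 → C_0 is given by ∂[p,q] = [q] − [p]. For instance
  ∂[2,4] = [4] − [2].
As a 5×9 matrix over Z this has rank 4, with invariant factors (1,1,1,1).

Boundary ∂_2: C_2 → C_1 sends each 2-simplex [p,q,r] to [q,r] − [p,r] + [p,q]. For instance
  ∂[1,3,4] = [3,4] − [1,4] + [1,3],
  ∂[2,3,5] = [3,5] − [2,5] + [2,3].
The resulting 9×6 matrix has rank 5, and its Smith normal form has invariant factors (1,1,1,1,1).

Computing H_k = (kernel of ∂_k) / (image of ∂_{k+1}):

  H_0: rank C_0 − rank ∂_1 = 5 − 4 = 1, and the invariant factors of ∂_1 are all 1, so H_0 ≅ Z.
  H_1: rank ker ∂_1 − rank ∂_2 = (9 − 4) − 5 = 0, and the invariant factors of ∂_2 are all 1, so H_1 ≅ 0.
  H_2: rank ker ∂_2 − rank ∂_3 = (6 − 5) − 0 = 1, and there is no ∂_3, so H_2 ≅ Z.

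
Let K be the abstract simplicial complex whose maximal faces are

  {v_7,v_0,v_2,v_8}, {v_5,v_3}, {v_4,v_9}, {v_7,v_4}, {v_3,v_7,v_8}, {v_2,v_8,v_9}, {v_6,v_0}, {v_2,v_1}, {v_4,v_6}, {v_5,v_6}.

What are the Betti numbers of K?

K has 10 vertices, 17 edges, 6 triangles, 1 3-simplex.
rank ∂_0 = 0, rank ∂_1 = 9 ⇒ b_0 = 10 − 0 − 9 = 1; all invariant factors of ∂_1 are 1 so no torsion. So H_0 = Z.
rank ∂_1 = 9, rank ∂_2 = 5 ⇒ b_1 = 17 − 9 − 5 = 3; all invariant factors of ∂_2 are 1 so no torsion. So H_1 = Z^3.
rank ∂_2 = 5, rank ∂_3 = 1 ⇒ b_2 = 6 − 5 − 1 = 0; all invariant factors of ∂_3 are 1 so no torsion. So H_2 = 0.
rank ∂_3 = 1, rank ∂_4 = 0 ⇒ b_3 = 1 − 1 − 0 = 0. So H_3 = 0.

b_0 = 1, b_1 = 3, b_2 = 0, b_3 = 0.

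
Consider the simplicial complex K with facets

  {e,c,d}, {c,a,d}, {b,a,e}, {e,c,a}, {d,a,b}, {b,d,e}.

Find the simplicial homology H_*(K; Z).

Order the vertices as a < b < c < d < e. Listing each simplex with vertices in this order, K has dimension 2 with simplices:

  0-simplices (5): a, b, c, d, e
  1-simplices (9): ab, ac, ad, ae, bd, be, cd, ce, de
  2-simplices (6): abd, abe, acd, ace, bde, cde

giving chain groups C_0 ≅ Z^5, C_1 ≅ Z^9, C_2 ≅ Z^6.

Boundary ∂_1: C_1 → C_0 sends each edge [p,q] (with p < q) to q − p. For instance
  ∂cd = d − c.
As a 5×9 matrix over Z this has rank 4, with invariant factors (1,1,1,1).

∂_2: C_2 → C_1 maps a triangle to the signed sum of its edges. For instance
  ∂abe = be − ae + ab,
  ∂cde = de − ce + cd.
The 9×6 boundary matrix has rank 5 and Smith normal form diag(1,1,1,1,1).

Now H_k = ker ∂_k / im ∂_{k+1}, so:

  H_0: rank C_0 − rank ∂_1 = 5 − 4 = 1, and the invariant factors of ∂_1 are all 1, so H_0 ≅ Z.
  H_1: rank ker ∂_1 − rank ∂_2 = (9 − 4) − 5 = 0, and the invariant factors of ∂_2 are all 1, so H_1 ≅ 0.
  H_2: rank ker ∂_2 − rank ∂_3 = (6 − 5) − 0 = 1, and there is no ∂_3, so H_2 ≅ Z.

(K is a triangulation of the 2-sphere S^2.)

H_0 = Z,  H_1 = 0,  H_2 = Z.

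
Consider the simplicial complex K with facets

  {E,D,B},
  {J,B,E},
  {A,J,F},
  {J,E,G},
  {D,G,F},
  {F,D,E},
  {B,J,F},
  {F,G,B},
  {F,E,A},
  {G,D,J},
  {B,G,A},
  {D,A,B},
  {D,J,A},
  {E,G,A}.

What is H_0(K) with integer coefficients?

H_0 ≅ Z.

We work with the vertex ordering A < B < D < E < F < G < J. The simplices of K, each written with vertices in increasing order, are:

  0-simplices (7): A, B, D, E, F, G, J
  1-simplices (21): AB, AD, AE, AF, AG, AJ, BD, BE, BF, BG, BJ, DE, DF, DG, DJ, EF, EG, EJ, FG, FJ, GJ
  2-simplices (14): ABD, ABG, ADJ, AEF, AEG, AFJ, BDE, BEJ, BFG, BFJ, DEF, DFG, DGJ, EGJ

so the chain groups are C_0 ≅ Z^7, C_1 ≅ Z^21, C_2 ≅ Z^14.

The boundary map ∂_1: C_1 → C_0 sends each edge [p,q] (with p < q) to q − p.
The resulting 7×21 matrix has rank 6, and its Smith normal form has invariant factors (1,1,1,1,1,1).

Boundary ∂_2: C_2 → C_1 maps a triangle to the signed sum of its edges. For instance
  ∂AFJ = FJ − AJ + AF,
  ∂BDE = DE − BE + BD.
The 21×14 boundary matrix has rank 13 and Smith normal form diag(1,1,1,1,1,1,1,1,1,1,1,1,1).

Reading off H_k = ker ∂_k / im ∂_{k+1}:

  H_0: rank C_0 − rank ∂_1 = 7 − 6 = 1, and the invariant factors of ∂_1 are all 1, so H_0 = Z.

(K is a triangulation of the torus T^2.)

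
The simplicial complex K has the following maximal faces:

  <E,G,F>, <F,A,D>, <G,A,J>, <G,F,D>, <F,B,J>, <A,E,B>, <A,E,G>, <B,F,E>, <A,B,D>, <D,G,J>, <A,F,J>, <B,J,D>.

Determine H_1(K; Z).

H_1 ≅ Z/2.

Fix the vertex order A < B < D < E < F < G < J and write every simplex with vertices in increasing order. Then dim K = 2 and the simplices of K are:

  0-simplices (7): A, B, D, E, F, G, J
  1-simplices (18): AB, AD, AE, AF, AG, AJ, BD, BE, BF, BJ, DF, DG, DJ, EF, EG, FG, FJ, GJ
  2-simplices (12): ABD, ABE, ADF, AEG, AFJ, AGJ, BDJ, BEF, BFJ, DFG, DGJ, EFG

Hence C_0 ≅ Z^7, C_1 ≅ Z^18, C_2 ≅ Z^12.

Boundary ∂_1: C_1 → C_0 sends each edge [p,q] (with p < q) to q − p. For instance
  ∂BD = D − B.
The resulting 7×18 matrix has rank 6, and its Smith normal form has invariant factors (1,1,1,1,1,1).

∂_2: C_2 → C_1 sends each 2-simplex [p,q,r] to [q,r] − [p,r] + [p,q]. For instance
  ∂ABD = BD − AD + AB,
  ∂ADF = DF − AF + AD.
The 18×12 boundary matrix has rank 12 and Smith normal form diag(1,1,1,1,1,1,1,1,1,1,1,2).

Reading off H_k = ker ∂_k / im ∂_{k+1}:

  H_1: rank ker ∂_1 − rank ∂_2 = (18 − 6) − 12 = 0, and ∂_2 has invariant factor 2 > 1, so H_1 = Z/2.

(K is a triangulation of the real projective plane RP^2.)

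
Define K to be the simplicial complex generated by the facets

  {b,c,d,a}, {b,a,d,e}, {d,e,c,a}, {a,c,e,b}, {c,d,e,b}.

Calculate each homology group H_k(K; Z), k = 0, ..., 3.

H_0 = Z,  H_1 = 0,  H_2 = 0,  H_3 = Z.

Take the total order a < b < c < d < e on the vertex set. Then K (dimension 3) consists of the simplices:

  0-simplices (5): a, b, c, d, e
  1-simplices (10): ab, ac, ad, ae, bc, bd, be, cd, ce, de
  2-simplices (10): abc, abd, abe, acd, ace, ade, bcd, bce, bde, cde
  3-simplices (5): abcd, abce, abde, acde, bcde

so the chain groups are C_0 ≅ Z^5, C_1 ≅ Z^10, C_2 ≅ Z^10, C_3 ≅ Z^5.

Boundary ∂_1: C_1 → C_0 sends each edge [p,q] (with p < q) to q − p. For instance
  ∂ae = e − a.
As a 5×10 matrix over Z this has rank 4, with invariant factors (1,1,1,1).

∂_2: C_2 → C_1 sends each 2-simplex [p,q,r] to [q,r] − [p,r] + [p,q]. For instance
  ∂ace = ce − ae + ac,
  ∂ade = de − ae + ad.
This gives a 10×10 integer matrix of rank 6; reducing to Smith normal form yields diagonal entries (1,1,1,1,1,1).

Boundary ∂_3: C_3 → C_2 sends each 3-simplex σ to the alternating sum Σ_i (−1)^i (σ with its i-th vertex removed). For instance
  ∂abde = bde − ade + abe − abd,
  ∂acde = cde − ade + ace − acd.
As a 10×5 matrix over Z this has rank 4, with invariant factors (1,1,1,1).

Reading off H_k = ker ∂_k / im ∂_{k+1}:

  H_0: rank C_0 − rank ∂_1 = 5 − 4 = 1, and the invariant factors of ∂_1 are all 1, so H_0 ≅ Z.
  H_1: rank ker ∂_1 − rank ∂_2 = (10 − 4) − 6 = 0, and the invariant factors of ∂_2 are all 1, so H_1 ≅ 0.
  H_2: rank ker ∂_2 − rank ∂_3 = (10 − 6) − 4 = 0, and the invariant factors of ∂_3 are all 1, so H_2 ≅ 0.
  H_3: rank ker ∂_3 − rank ∂_4 = (5 − 4) − 0 = 1, and there is no ∂_4, so H_3 ≅ Z.

As a check, the Euler characteristic is 5 − 10 + 10 − 5 = 0, which agrees with 1 − 0 + 0 − 1 = 0.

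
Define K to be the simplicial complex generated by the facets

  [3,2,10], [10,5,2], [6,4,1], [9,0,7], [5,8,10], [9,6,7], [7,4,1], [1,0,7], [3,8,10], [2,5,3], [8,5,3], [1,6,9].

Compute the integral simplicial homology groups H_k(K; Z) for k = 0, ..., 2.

We work with the vertex ordering 0 < 1 < 2 < 3 < 4 < 5 < 6 < 7 < 8 < 9 < 10. The simplices of K, each written with vertices in increasing order, are:

  0-simplices (11): [0], [1], [2], [3], [4], [5], [6], [7], [8], [9], [10]
  1-simplices (21): [0,1], [0,7], [0,9], [1,4], [1,6], [1,7], [1,9], [2,3], [2,5], [2,10], [3,5], [3,8], [3,10], [4,6], [4,7], [5,8], [5,10], [6,7], [6,9], [7,9], [8,10]
  2-simplices (12): [0,1,7], [0,7,9], [1,4,6], [1,4,7], [1,6,9], [2,3,5], [2,3,10], [2,5,10], [3,5,8], [3,8,10], [5,8,10], [6,7,9]

so the chain groups are C_0 ≅ Z^11, C_1 ≅ Z^21, C_2 ≅ Z^12.

The boundary map ∂_1: C_1 → C_0 maps an edge to its endpoints' difference, ∂[p,q] = q − p. For instance
  ∂[0,1] = [1] − [0].
As a 11×21 matrix over Z this has rank 9, with invariant factors (1,1,1,1,1,1,1,1,1).

The boundary map ∂_2: C_2 → C_1 acts by ∂[p,q,r] = [q,r] − [p,r] + [p,q]. For instance
  ∂[2,3,5] = [3,5] − [2,5] + [2,3],
  ∂[6,7,9] = [7,9] − [6,9] + [6,7].
The 21×12 boundary matrix has rank 11 and Smith normal form diag(1,1,1,1,1,1,1,1,1,1,1).

Reading off H_k = ker ∂_k / im ∂_{k+1}:

  H_0: rank C_0 − rank ∂_1 = 11 − 9 = 2, and the invariant factors of ∂_1 are all 1, so H_0 ≅ Z^2.
  H_1: rank ker ∂_1 − rank ∂_2 = (21 − 9) − 11 = 1, and the invariant factors of ∂_2 are all 1, so H_1 ≅ Z.
  H_2: rank ker ∂_2 − rank ∂_3 = (12 − 11) − 0 = 1, and there is no ∂_3, so H_2 ≅ Z.

H_0 = Z^2,  H_1 = Z,  H_2 = Z.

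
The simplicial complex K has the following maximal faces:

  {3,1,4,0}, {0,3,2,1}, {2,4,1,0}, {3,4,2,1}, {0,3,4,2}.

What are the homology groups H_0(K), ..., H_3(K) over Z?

Take the total order 0 < 1 < 2 < 3 < 4 on the vertex set. Then K (dimension 3) consists of the simplices:

  0-simplices (5): [0], [1], [2], [3], [4]
  1-simplices (10): [0,1], [0,2], [0,3], [0,4], [1,2], [1,3], [1,4], [2,3], [2,4], [3,4]
  2-simplices (10): [0,1,2], [0,1,3], [0,1,4], [0,2,3], [0,2,4], [0,3,4], [1,2,3], [1,2,4], [1,3,4], [2,3,4]
  3-simplices (5): [0,1,2,3], [0,1,2,4], [0,1,3,4], [0,2,3,4], [1,2,3,4]

so the chain groups are C_0 ≅ Z^5, C_1 ≅ Z^10, C_2 ≅ Z^10, C_3 ≅ Z^5.

Boundary ∂_1: C_1 → C_0 maps an edge to its endpoints' difference, ∂[p,q] = q − p.
As a 5×10 matrix over Z this has rank 4, with invariant factors (1,1,1,1).

∂_2: C_2 → C_1 sends each 2-simplex [p,q,r] to [q,r] − [p,r] + [p,q]. For instance
  ∂[1,3,4] = [3,4] − [1,4] + [1,3],
  ∂[0,3,4] = [3,4] − [0,4] + [0,3].
As a 10×10 matrix over Z this has rank 6, with invariant factors (1,1,1,1,1,1).

Boundary ∂_3: C_3 → C_2 sends each 3-simplex σ to the alternating sum Σ_i (−1)^i (σ with its i-th vertex removed). For instance
  ∂[0,1,2,4] = [1,2,4] − [0,2,4] + [0,1,4] − [0,1,2],
  ∂[1,2,3,4] = [2,3,4] − [1,3,4] + [1,2,4] − [1,2,3].
The resulting 10×5 matrix has rank 4, and its Smith normal form has invariant factors (1,1,1,1).

Computing H_k = (kernel of ∂_k) / (image of ∂_{k+1}):

  H_0: rank C_0 − rank ∂_1 = 5 − 4 = 1, and the invariant factors of ∂_1 are all 1, so H_0 ≅ Z.
  H_1: rank ker ∂_1 − rank ∂_2 = (10 − 4) − 6 = 0, and the invariant factors of ∂_2 are all 1, so H_1 ≅ 0.
  H_2: rank ker ∂_2 − rank ∂_3 = (10 − 6) − 4 = 0, and the invariant factors of ∂_3 are all 1, so H_2 ≅ 0.
  H_3: rank ker ∂_3 − rank ∂_4 = (5 − 4) − 0 = 1, and there is no ∂_4, so H_3 ≅ Z.

(K is a triangulation of the 3-sphere S^3.)

H_0 = Z,  H_1 = 0,  H_2 = 0,  H_3 = Z.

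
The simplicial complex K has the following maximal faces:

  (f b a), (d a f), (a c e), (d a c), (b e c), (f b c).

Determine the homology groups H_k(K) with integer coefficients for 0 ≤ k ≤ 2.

We work with the vertex ordering a < b < c < d < e < f. The simplices of K, each written with vertices in increasing order, are:

  0-simplices (6): a, b, c, d, e, f
  1-simplices (12): ab, ac, ad, ae, af, bc, be, bf, cd, ce, cf, df
  2-simplices (6): abf, acd, ace, adf, bce, bcf

Hence C_0 ≅ Z^6, C_1 ≅ Z^12, C_2 ≅ Z^6.

The boundary map ∂_1: C_1 → C_0 is given by ∂[p,q] = [q] − [p].
This gives a 6×12 integer matrix of rank 5; reducing to Smith normal form yields diagonal entries (1,1,1,1,1).

∂_2: C_2 → C_1 maps a triangle to the signed sum of its edges. For instance
  ∂bce = ce − be + bc,
  ∂acd = cd − ad + ac.
The 12×6 boundary matrix has rank 6 and Smith normal form diag(1,1,1,1,1,1).

Computing H_k = (kernel of ∂_k) / (image of ∂_{k+1}):

  H_0: rank C_0 − rank ∂_1 = 6 − 5 = 1, and the invariant factors of ∂_1 are all 1, so H_0 = Z.
  H_1: rank ker ∂_1 − rank ∂_2 = (12 − 5) − 6 = 1, and the invariant factors of ∂_2 are all 1, so H_1 = Z.
  H_2: rank ker ∂_2 − rank ∂_3 = (6 − 6) − 0 = 0, and there is no ∂_3, so H_2 = 0.

H_0 = Z,  H_1 = Z,  H_2 = 0.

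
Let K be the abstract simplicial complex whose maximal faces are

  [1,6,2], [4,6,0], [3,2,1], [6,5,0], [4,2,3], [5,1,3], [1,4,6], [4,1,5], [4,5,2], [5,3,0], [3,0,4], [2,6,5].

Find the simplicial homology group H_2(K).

H_2 = 0.

We work with the vertex ordering 0 < 1 < 2 < 3 < 4 < 5 < 6. The simplices of K, each written with vertices in increasing order, are:

  0-simplices (7): [0], [1], [2], [3], [4], [5], [6]
  1-simplices (18): [0,3], [0,4], [0,5], [0,6], [1,2], [1,3], [1,4], [1,5], [1,6], [2,3], [2,4], [2,5], [2,6], [3,4], [3,5], [4,5], [4,6], [5,6]
  2-simplices (12): [0,3,4], [0,3,5], [0,4,6], [0,5,6], [1,2,3], [1,2,6], [1,3,5], [1,4,5], [1,4,6], [2,3,4], [2,4,5], [2,5,6]

Hence C_0 ≅ Z^7, C_1 ≅ Z^18, C_2 ≅ Z^12.

Boundary ∂_1: C_1 → C_0 sends each edge [p,q] (with p < q) to q − p. For instance
  ∂[0,5] = [5] − [0].
The resulting 7×18 matrix has rank 6, and its Smith normal form has invariant factors (1,1,1,1,1,1).

∂_2: C_2 → C_1 acts by ∂[p,q,r] = [q,r] − [p,r] + [p,q]. For instance
  ∂[0,5,6] = [5,6] − [0,6] + [0,5],
  ∂[2,4,5] = [4,5] − [2,5] + [2,4].
The resulting 18×12 matrix has rank 12, and its Smith normal form has invariant factors (1,1,1,1,1,1,1,1,1,1,1,2).

Now H_k = ker ∂_k / im ∂_{k+1}, so:

  H_2: rank ker ∂_2 − rank ∂_3 = (12 − 12) − 0 = 0, and there is no ∂_3, so H_2 ≅ 0.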